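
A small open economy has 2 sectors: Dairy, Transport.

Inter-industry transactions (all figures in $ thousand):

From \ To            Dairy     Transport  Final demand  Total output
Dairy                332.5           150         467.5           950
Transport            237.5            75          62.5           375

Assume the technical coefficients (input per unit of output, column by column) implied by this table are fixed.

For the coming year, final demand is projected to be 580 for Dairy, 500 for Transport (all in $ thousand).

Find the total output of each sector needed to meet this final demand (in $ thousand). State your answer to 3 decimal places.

Technical coefficients a_ij = z_ij / X_j:
  a_11 = 332.5/950 = 0.35, a_21 = 237.5/950 = 0.25
  a_12 = 150/375 = 0.40, a_22 = 75/375 = 0.20
I − A =
  [   0.65    -0.40]
  [  -0.25     0.80]
det(I−A) = (0.65)(0.80) − (-0.40)(-0.25) = 0.4200
adj(I−A) = [[0.80, 0.40], [0.25, 0.65]]
(I − A)⁻¹ = adj(I−A) / det(I−A) ≈
  [   1.9048     0.9524]
  [   0.5952     1.5476]
x = (I − A)⁻¹ d = adj(I−A)·d / det(I−A), with det(I−A) = 0.4200:
  x_1 = (0.80·580 + 0.40·500) / 0.4200 = 664.00 / 0.4200 ≈ 1580.952
  x_2 = (0.25·580 + 0.65·500) / 0.4200 = 470.00 / 0.4200 ≈ 1119.048

x_1 = 1580.952, x_2 = 1119.048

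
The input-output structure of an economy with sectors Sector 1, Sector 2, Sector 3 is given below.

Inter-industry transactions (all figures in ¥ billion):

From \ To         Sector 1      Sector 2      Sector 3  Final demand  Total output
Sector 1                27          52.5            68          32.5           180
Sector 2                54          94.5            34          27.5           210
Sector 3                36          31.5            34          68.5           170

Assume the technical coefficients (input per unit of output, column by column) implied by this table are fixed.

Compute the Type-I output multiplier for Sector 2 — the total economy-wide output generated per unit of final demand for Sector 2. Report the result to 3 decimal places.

m_2 = 4.792

Technical coefficients a_ij = z_ij / X_j:
  a_11 = 27/180 = 0.15, a_21 = 54/180 = 0.30, a_31 = 36/180 = 0.20
  a_12 = 52.5/210 = 0.25, a_22 = 94.5/210 = 0.45, a_32 = 31.5/210 = 0.15
  a_13 = 68/170 = 0.40, a_23 = 34/170 = 0.20, a_33 = 34/170 = 0.20
I − A =
  [   0.85    -0.25    -0.40]
  [  -0.30     0.55    -0.20]
  [  -0.20    -0.15     0.80]
Cofactors of I−A, C_ij = (−1)^(i+j)·(minor ij) (rows/columns in the sector order above):
  C_11 = (0.55)(0.80) − (-0.20)(-0.15) = 0.4100
  C_12 = −[(-0.30)(0.80) − (-0.20)(-0.20)] = 0.2800
  C_13 = (-0.30)(-0.15) − (0.55)(-0.20) = 0.1550
  C_21 = −[(-0.25)(0.80) − (-0.40)(-0.15)] = 0.2600
  C_22 = (0.85)(0.80) − (-0.40)(-0.20) = 0.6000
  C_23 = −[(0.85)(-0.15) − (-0.25)(-0.20)] = 0.1775
  C_31 = (-0.25)(-0.20) − (-0.40)(0.55) = 0.2700
  C_32 = −[(0.85)(-0.20) − (-0.40)(-0.30)] = 0.2900
  C_33 = (0.85)(0.55) − (-0.25)(-0.30) = 0.3925
det(I−A) = Σ_j (I−A)_1j·C_1j = (0.85)(0.4100) + (-0.25)(0.2800) + (-0.40)(0.1550) = 0.2165
adj(I−A) = Cᵀ =
  [ 0.4100   0.2600   0.2700]
  [ 0.2800   0.6000   0.2900]
  [ 0.1550   0.1775   0.3925]
(I − A)⁻¹ = adj(I−A) / det(I−A) ≈
  [   1.8938     1.2009     1.2471]
  [   1.2933     2.7714     1.3395]
  [   0.7159     0.8199     1.8129]
The output multiplier for sector j is the column-j sum of the Leontief inverse (I − A)⁻¹ = adj(I−A) / det(I−A).
Column 2 of adj(I−A): (0.2600, 0.6000, 0.1775); det(I−A) = 0.2165.
m_2 = (0.2600 + 0.6000 + 0.1775) / 0.2165 = 1.0375 / 0.2165 ≈ 4.792.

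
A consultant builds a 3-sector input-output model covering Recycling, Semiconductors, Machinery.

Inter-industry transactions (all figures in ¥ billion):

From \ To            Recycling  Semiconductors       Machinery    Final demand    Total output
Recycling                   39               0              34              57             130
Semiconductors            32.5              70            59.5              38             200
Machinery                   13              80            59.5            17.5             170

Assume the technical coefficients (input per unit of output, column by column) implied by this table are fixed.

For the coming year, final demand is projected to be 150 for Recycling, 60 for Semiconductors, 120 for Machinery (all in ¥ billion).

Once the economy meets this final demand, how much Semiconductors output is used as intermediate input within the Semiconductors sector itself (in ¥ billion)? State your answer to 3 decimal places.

z_22 = 193.589

Technical coefficients a_ij = z_ij / X_j:
  a_11 = 39/130 = 0.30, a_21 = 32.5/130 = 0.25, a_31 = 13/130 = 0.10
  a_12 = 0/200 = 0.00, a_22 = 70/200 = 0.35, a_32 = 80/200 = 0.40
  a_13 = 34/170 = 0.20, a_23 = 59.5/170 = 0.35, a_33 = 59.5/170 = 0.35
I − A =
  [   0.70     0.00    -0.20]
  [  -0.25     0.65    -0.35]
  [  -0.10    -0.40     0.65]
Cofactors of I−A, C_ij = (−1)^(i+j)·(minor ij) (rows/columns in the sector order above):
  C_11 = (0.65)(0.65) − (-0.35)(-0.40) = 0.2825
  C_12 = −[(-0.25)(0.65) − (-0.35)(-0.10)] = 0.1975
  C_13 = (-0.25)(-0.40) − (0.65)(-0.10) = 0.1650
  C_21 = −[(0.00)(0.65) − (-0.20)(-0.40)] = 0.0800
  C_22 = (0.70)(0.65) − (-0.20)(-0.10) = 0.4350
  C_23 = −[(0.70)(-0.40) − (0.00)(-0.10)] = 0.2800
  C_31 = (0.00)(-0.35) − (-0.20)(0.65) = 0.1300
  C_32 = −[(0.70)(-0.35) − (-0.20)(-0.25)] = 0.2950
  C_33 = (0.70)(0.65) − (0.00)(-0.25) = 0.4550
det(I−A) = Σ_j (I−A)_1j·C_1j = (0.70)(0.2825) + (0.00)(0.1975) + (-0.20)(0.1650) = 0.16475
adj(I−A) = Cᵀ =
  [ 0.2825   0.0800   0.1300]
  [ 0.1975   0.4350   0.2950]
  [ 0.1650   0.2800   0.4550]
(I − A)⁻¹ = adj(I−A) / det(I−A) ≈
  [   1.7147     0.4856     0.7891]
  [   1.1988     2.6404     1.7906]
  [   1.0015     1.6995     2.7618]
First solve x = (I − A)⁻¹ d = adj(I−A)·d / det(I−A); in particular x_2 = (0.1975·150 + 0.4350·60 + 0.2950·120) / 0.16475 = 91.125 / 0.16475 ≈ 553.11077.
Intermediate flow from 2 to 2: z_22 = a_22 · x_2 = 0.35 × 91.125 / 0.16475 = 31.89375 / 0.16475 ≈ 193.589.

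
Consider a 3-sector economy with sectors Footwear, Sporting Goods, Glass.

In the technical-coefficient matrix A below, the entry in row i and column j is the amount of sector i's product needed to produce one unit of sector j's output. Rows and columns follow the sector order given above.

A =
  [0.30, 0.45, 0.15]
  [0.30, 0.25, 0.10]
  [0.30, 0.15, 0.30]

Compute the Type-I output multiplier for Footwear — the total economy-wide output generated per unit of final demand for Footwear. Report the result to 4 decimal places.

m_F = 4.8921

I − A =
  [   0.70    -0.45    -0.15]
  [  -0.30     0.75    -0.10]
  [  -0.30    -0.15     0.70]
Cofactors of I−A, C_ij = (−1)^(i+j)·(minor ij) (rows/columns in the sector order above):
  C_11 = (0.75)(0.70) − (-0.10)(-0.15) = 0.5100
  C_12 = −[(-0.30)(0.70) − (-0.10)(-0.30)] = 0.2400
  C_13 = (-0.30)(-0.15) − (0.75)(-0.30) = 0.2700
  C_21 = −[(-0.45)(0.70) − (-0.15)(-0.15)] = 0.3375
  C_22 = (0.70)(0.70) − (-0.15)(-0.30) = 0.4450
  C_23 = −[(0.70)(-0.15) − (-0.45)(-0.30)] = 0.2400
  C_31 = (-0.45)(-0.10) − (-0.15)(0.75) = 0.1575
  C_32 = −[(0.70)(-0.10) − (-0.15)(-0.30)] = 0.1150
  C_33 = (0.70)(0.75) − (-0.45)(-0.30) = 0.3900
det(I−A) = Σ_j (I−A)_1j·C_1j = (0.70)(0.5100) + (-0.45)(0.2400) + (-0.15)(0.2700) = 0.2085
adj(I−A) = Cᵀ =
  [ 0.5100   0.3375   0.1575]
  [ 0.2400   0.4450   0.1150]
  [ 0.2700   0.2400   0.3900]
(I − A)⁻¹ = adj(I−A) / det(I−A) ≈
  [   2.44604     1.61871     0.75540]
  [   1.15108     2.13429     0.55156]
  [   1.29496     1.15108     1.87050]
The output multiplier for sector j is the column-j sum of the Leontief inverse (I − A)⁻¹ = adj(I−A) / det(I−A).
Column F of adj(I−A): (0.5100, 0.2400, 0.2700); det(I−A) = 0.2085.
m_F = (0.5100 + 0.2400 + 0.2700) / 0.2085 = 1.02 / 0.2085 ≈ 4.8921.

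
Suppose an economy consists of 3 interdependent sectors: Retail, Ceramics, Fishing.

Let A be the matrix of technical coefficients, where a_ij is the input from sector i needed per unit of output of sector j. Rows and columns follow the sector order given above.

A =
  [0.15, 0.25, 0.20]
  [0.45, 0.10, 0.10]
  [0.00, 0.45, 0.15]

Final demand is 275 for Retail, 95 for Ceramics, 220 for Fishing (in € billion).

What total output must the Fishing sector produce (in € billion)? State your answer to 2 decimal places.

I − A =
  [   0.85    -0.25    -0.20]
  [  -0.45     0.90    -0.10]
  [   0.00    -0.45     0.85]
Cofactors of I−A, C_ij = (−1)^(i+j)·(minor ij) (rows/columns in the sector order above):
  C_11 = (0.90)(0.85) − (-0.10)(-0.45) = 0.7200
  C_12 = −[(-0.45)(0.85) − (-0.10)(0.00)] = 0.3825
  C_13 = (-0.45)(-0.45) − (0.90)(0.00) = 0.2025
  C_21 = −[(-0.25)(0.85) − (-0.20)(-0.45)] = 0.3025
  C_22 = (0.85)(0.85) − (-0.20)(0.00) = 0.7225
  C_23 = −[(0.85)(-0.45) − (-0.25)(0.00)] = 0.3825
  C_31 = (-0.25)(-0.10) − (-0.20)(0.90) = 0.2050
  C_32 = −[(0.85)(-0.10) − (-0.20)(-0.45)] = 0.1750
  C_33 = (0.85)(0.90) − (-0.25)(-0.45) = 0.6525
det(I−A) = Σ_j (I−A)_1j·C_1j = (0.85)(0.7200) + (-0.25)(0.3825) + (-0.20)(0.2025) = 0.475875
adj(I−A) = Cᵀ =
  [ 0.7200   0.3025   0.2050]
  [ 0.3825   0.7225   0.1750]
  [ 0.2025   0.3825   0.6525]
(I − A)⁻¹ = adj(I−A) / det(I−A) ≈
  [   1.5130     0.6357     0.4308]
  [   0.8038     1.5183     0.3677]
  [   0.4255     0.8038     1.3712]
x = (I − A)⁻¹ d = adj(I−A)·d / det(I−A), with det(I−A) = 0.475875:
  x_R = (0.7200·275 + 0.3025·95 + 0.2050·220) / 0.475875 = 271.8375 / 0.475875 ≈ 571.24
  x_C = (0.3825·275 + 0.7225·95 + 0.1750·220) / 0.475875 = 212.325 / 0.475875 ≈ 446.18
  x_F = (0.2025·275 + 0.3825·95 + 0.6525·220) / 0.475875 = 235.575 / 0.475875 ≈ 495.04

x_F = 495.04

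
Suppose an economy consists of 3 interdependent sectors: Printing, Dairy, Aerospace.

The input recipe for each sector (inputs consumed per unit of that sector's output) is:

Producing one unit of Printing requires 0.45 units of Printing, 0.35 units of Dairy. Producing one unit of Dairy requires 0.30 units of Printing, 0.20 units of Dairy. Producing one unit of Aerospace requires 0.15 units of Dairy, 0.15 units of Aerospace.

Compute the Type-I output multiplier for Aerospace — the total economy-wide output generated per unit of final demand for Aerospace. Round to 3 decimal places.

m_A = 1.624

I − A =
  [   0.55    -0.30     0.00]
  [  -0.35     0.80    -0.15]
  [   0.00     0.00     0.85]
Cofactors of I−A, C_ij = (−1)^(i+j)·(minor ij) (rows/columns in the sector order above):
  C_11 = (0.80)(0.85) − (-0.15)(0.00) = 0.6800
  C_12 = −[(-0.35)(0.85) − (-0.15)(0.00)] = 0.2975
  C_13 = (-0.35)(0.00) − (0.80)(0.00) = 0.0000
  C_21 = −[(-0.30)(0.85) − (0.00)(0.00)] = 0.2550
  C_22 = (0.55)(0.85) − (0.00)(0.00) = 0.4675
  C_23 = −[(0.55)(0.00) − (-0.30)(0.00)] = 0.0000
  C_31 = (-0.30)(-0.15) − (0.00)(0.80) = 0.0450
  C_32 = −[(0.55)(-0.15) − (0.00)(-0.35)] = 0.0825
  C_33 = (0.55)(0.80) − (-0.30)(-0.35) = 0.3350
det(I−A) = Σ_j (I−A)_1j·C_1j = (0.55)(0.6800) + (-0.30)(0.2975) + (0.00)(0.0000) = 0.28475
adj(I−A) = Cᵀ =
  [ 0.6800   0.2550   0.0450]
  [ 0.2975   0.4675   0.0825]
  [ 0.0000   0.0000   0.3350]
(I − A)⁻¹ = adj(I−A) / det(I−A) ≈
  [   2.3881     0.8955     0.1580]
  [   1.0448     1.6418     0.2897]
  [   0.0000     0.0000     1.1765]
The output multiplier for sector j is the column-j sum of the Leontief inverse (I − A)⁻¹ = adj(I−A) / det(I−A).
Column A of adj(I−A): (0.0450, 0.0825, 0.3350); det(I−A) = 0.28475.
m_A = (0.0450 + 0.0825 + 0.3350) / 0.28475 = 0.4625 / 0.28475 ≈ 1.624.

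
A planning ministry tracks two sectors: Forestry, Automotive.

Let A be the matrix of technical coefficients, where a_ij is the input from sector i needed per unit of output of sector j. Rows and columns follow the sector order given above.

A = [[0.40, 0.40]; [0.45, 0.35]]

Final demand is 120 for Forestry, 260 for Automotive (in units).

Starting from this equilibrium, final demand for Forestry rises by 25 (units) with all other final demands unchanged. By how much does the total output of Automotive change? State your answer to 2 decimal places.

Δx_A = 53.57

I − A =
  [   0.60    -0.40]
  [  -0.45     0.65]
det(I−A) = (0.60)(0.65) − (-0.40)(-0.45) = 0.2100
adj(I−A) = [[0.65, 0.40], [0.45, 0.60]]
(I − A)⁻¹ = adj(I−A) / det(I−A) ≈
  [   3.0952     1.9048]
  [   2.1429     2.8571]
Δx = (I − A)⁻¹ Δd with Δd having +25 in the Forestry component and 0 elsewhere.
So Δx_A = L_AF · (+25), where L_AF = adj(I−A)_AF / det(I−A) = 0.45 / 0.2100.
Δx_A = 0.45 × (+25) / 0.2100 = 11.25 / 0.2100 ≈ 53.57.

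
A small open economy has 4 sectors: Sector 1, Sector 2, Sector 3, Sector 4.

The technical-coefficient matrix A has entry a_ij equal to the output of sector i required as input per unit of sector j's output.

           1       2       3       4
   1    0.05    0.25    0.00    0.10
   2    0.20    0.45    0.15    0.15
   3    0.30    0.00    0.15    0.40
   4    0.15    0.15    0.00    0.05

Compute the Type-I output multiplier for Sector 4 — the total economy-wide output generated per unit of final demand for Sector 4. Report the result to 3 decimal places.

m_4 = 2.755

I − A =
  [   0.95    -0.25     0.00    -0.10]
  [  -0.20     0.55    -0.15    -0.15]
  [  -0.30     0.00     0.85    -0.40]
  [  -0.15    -0.15     0.00     0.95]
Compute the cofactors C_ij = (−1)^(i+j)·(3×3 minor ij) of I−A; the adjugate is their transpose:
adj(I−A) = Cᵀ =
  [ 0.416000   0.214625   0.037875   0.093625]
  [ 0.232375   0.754375   0.133125   0.199625]
  [ 0.195000   0.147750   0.410625   0.216750]
  [ 0.102375   0.153000   0.027000   0.390375]
det(I−A) = Σ_j (I−A)_1j·C_1j = (0.95)(0.416000) + (-0.25)(0.232375) + (0.00)(0.195000) + (-0.10)(0.102375) = 0.32686875
(I − A)⁻¹ = adj(I−A) / det(I−A) ≈
  [   1.2727     0.6566     0.1159     0.2864]
  [   0.7109     2.3079     0.4073     0.6107]
  [   0.5966     0.4520     1.2562     0.6631]
  [   0.3132     0.4681     0.0826     1.1943]
The output multiplier for sector j is the column-j sum of the Leontief inverse (I − A)⁻¹ = adj(I−A) / det(I−A).
Column 4 of adj(I−A): (0.093625, 0.199625, 0.216750, 0.390375); det(I−A) = 0.32686875.
m_4 = (0.093625 + 0.199625 + 0.216750 + 0.390375) / 0.32686875 = 0.900375 / 0.32686875 ≈ 2.755.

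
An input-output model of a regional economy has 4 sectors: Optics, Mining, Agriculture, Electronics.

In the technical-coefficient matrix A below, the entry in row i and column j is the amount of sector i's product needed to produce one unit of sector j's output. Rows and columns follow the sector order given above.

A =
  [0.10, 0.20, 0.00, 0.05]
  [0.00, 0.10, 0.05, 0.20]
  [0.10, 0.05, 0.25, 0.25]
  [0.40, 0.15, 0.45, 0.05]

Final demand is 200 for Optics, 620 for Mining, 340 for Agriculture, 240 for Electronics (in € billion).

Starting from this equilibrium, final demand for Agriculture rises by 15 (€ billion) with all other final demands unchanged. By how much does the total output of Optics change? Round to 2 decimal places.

I − A =
  [   0.90    -0.20     0.00    -0.05]
  [   0.00     0.90    -0.05    -0.20]
  [  -0.10    -0.05     0.75    -0.25]
  [  -0.40    -0.15    -0.45     0.95]
Compute the cofactors C_ij = (−1)^(i+j)·(3×3 minor ij) of I−A; the adjugate is their transpose:
adj(I−A) = Cᵀ =
  [ 0.508750   0.126750   0.048125   0.066125]
  [ 0.078750   0.522750   0.122750   0.146500]
  [ 0.176500   0.115250   0.708500   0.220000]
  [ 0.310250   0.190500   0.375250   0.604250]
det(I−A) = Σ_j (I−A)_1j·C_1j = (0.90)(0.508750) + (-0.20)(0.078750) + (0.00)(0.176500) + (-0.05)(0.310250) = 0.4266125
(I − A)⁻¹ = adj(I−A) / det(I−A) ≈
  [   1.1925     0.2971     0.1128     0.1550]
  [   0.1846     1.2254     0.2877     0.3434]
  [   0.4137     0.2702     1.6608     0.5157]
  [   0.7272     0.4465     0.8796     1.4164]
Δx = (I − A)⁻¹ Δd with Δd having +15 in the Agriculture component and 0 elsewhere.
So Δx_1 = L_13 · (+15), where L_13 = adj(I−A)_13 / det(I−A) = 0.048125 / 0.4266125.
Δx_1 = 0.048125 × (+15) / 0.4266125 = 0.721875 / 0.4266125 ≈ 1.69.

Δx_1 = 1.69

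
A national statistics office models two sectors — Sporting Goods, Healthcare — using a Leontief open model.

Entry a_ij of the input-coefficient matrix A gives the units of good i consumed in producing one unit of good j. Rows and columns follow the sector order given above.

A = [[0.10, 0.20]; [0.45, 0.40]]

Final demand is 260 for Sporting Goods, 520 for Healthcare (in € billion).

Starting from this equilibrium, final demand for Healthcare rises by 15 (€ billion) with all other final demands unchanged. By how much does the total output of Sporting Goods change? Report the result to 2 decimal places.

Δx_S = 6.67

I − A =
  [   0.90    -0.20]
  [  -0.45     0.60]
det(I−A) = (0.90)(0.60) − (-0.20)(-0.45) = 0.4500
adj(I−A) = [[0.60, 0.20], [0.45, 0.90]]
(I − A)⁻¹ = adj(I−A) / det(I−A) ≈
  [   1.3333     0.4444]
  [   1.0000     2.0000]
Δx = (I − A)⁻¹ Δd with Δd having +15 in the Healthcare component and 0 elsewhere.
So Δx_S = L_SH · (+15), where L_SH = adj(I−A)_SH / det(I−A) = 0.20 / 0.4500.
Δx_S = 0.20 × (+15) / 0.4500 = 3.00 / 0.4500 ≈ 6.67.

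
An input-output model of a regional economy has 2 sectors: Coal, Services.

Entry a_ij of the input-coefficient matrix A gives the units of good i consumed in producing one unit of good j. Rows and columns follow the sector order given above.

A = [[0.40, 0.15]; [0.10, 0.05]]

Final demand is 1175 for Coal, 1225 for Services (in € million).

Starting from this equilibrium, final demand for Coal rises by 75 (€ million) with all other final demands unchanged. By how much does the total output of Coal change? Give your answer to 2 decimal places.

Δx_1 = 128.38

I − A =
  [   0.60    -0.15]
  [  -0.10     0.95]
det(I−A) = (0.60)(0.95) − (-0.15)(-0.10) = 0.5550
adj(I−A) = [[0.95, 0.15], [0.10, 0.60]]
(I − A)⁻¹ = adj(I−A) / det(I−A) ≈
  [   1.7117     0.2703]
  [   0.1802     1.0811]
Δx = (I − A)⁻¹ Δd with Δd having +75 in the Coal component and 0 elsewhere.
So Δx_1 = L_11 · (+75), where L_11 = adj(I−A)_11 / det(I−A) = 0.95 / 0.5550.
Δx_1 = 0.95 × (+75) / 0.5550 = 71.25 / 0.5550 ≈ 128.38.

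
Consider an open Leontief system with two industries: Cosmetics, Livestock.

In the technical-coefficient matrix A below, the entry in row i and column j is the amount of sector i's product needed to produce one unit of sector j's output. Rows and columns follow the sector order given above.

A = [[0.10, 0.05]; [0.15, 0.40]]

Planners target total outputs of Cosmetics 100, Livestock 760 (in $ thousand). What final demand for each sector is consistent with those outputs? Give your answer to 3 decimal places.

I − A =
  [   0.90    -0.05]
  [  -0.15     0.60]
d = (I − A) x:
  d_C = (+0.90)·100 + (-0.05)·760 = 52.000
  d_L = (-0.15)·100 + (+0.60)·760 = 441.000

d_C = 52.000, d_L = 441.000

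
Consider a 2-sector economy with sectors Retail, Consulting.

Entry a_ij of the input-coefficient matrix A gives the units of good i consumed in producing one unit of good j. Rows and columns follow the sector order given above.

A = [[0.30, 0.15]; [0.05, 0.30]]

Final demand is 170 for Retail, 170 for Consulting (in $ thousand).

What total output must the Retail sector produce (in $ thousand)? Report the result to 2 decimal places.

I − A =
  [   0.70    -0.15]
  [  -0.05     0.70]
det(I−A) = (0.70)(0.70) − (-0.15)(-0.05) = 0.4825
adj(I−A) = [[0.70, 0.15], [0.05, 0.70]]
(I − A)⁻¹ = adj(I−A) / det(I−A) ≈
  [   1.4508     0.3109]
  [   0.1036     1.4508]
x = (I − A)⁻¹ d = adj(I−A)·d / det(I−A), with det(I−A) = 0.4825:
  x_R = (0.70·170 + 0.15·170) / 0.4825 = 144.50 / 0.4825 ≈ 299.48
  x_C = (0.05·170 + 0.70·170) / 0.4825 = 127.50 / 0.4825 ≈ 264.25

x_R = 299.48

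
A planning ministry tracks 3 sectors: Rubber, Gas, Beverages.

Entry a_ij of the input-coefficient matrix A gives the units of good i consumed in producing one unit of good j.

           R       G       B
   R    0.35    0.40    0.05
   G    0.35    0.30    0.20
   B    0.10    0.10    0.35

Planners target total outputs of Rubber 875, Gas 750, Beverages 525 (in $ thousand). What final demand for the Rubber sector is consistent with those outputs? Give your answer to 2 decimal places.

I − A =
  [   0.65    -0.40    -0.05]
  [  -0.35     0.70    -0.20]
  [  -0.10    -0.10     0.65]
d = (I − A) x:
  d_R = (+0.65)·875 + (-0.40)·750 + (-0.05)·525 = 242.50
  d_G = (-0.35)·875 + (+0.70)·750 + (-0.20)·525 = 113.75
  d_B = (-0.10)·875 + (-0.10)·750 + (+0.65)·525 = 178.75

d_R = 242.50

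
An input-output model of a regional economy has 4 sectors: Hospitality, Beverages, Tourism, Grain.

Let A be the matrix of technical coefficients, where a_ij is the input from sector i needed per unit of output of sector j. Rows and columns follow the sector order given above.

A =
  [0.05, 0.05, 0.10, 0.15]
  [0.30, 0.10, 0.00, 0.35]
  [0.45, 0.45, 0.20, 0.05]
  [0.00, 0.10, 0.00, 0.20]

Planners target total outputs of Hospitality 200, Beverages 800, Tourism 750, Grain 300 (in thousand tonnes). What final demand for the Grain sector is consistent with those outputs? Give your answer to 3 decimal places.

I − A =
  [   0.95    -0.05    -0.10    -0.15]
  [  -0.30     0.90     0.00    -0.35]
  [  -0.45    -0.45     0.80    -0.05]
  [   0.00    -0.10     0.00     0.80]
d = (I − A) x:
  d_1 = (+0.95)·200 + (-0.05)·800 + (-0.10)·750 + (-0.15)·300 = 30.000
  d_2 = (-0.30)·200 + (+0.90)·800 + (+0.00)·750 + (-0.35)·300 = 555.000
  d_3 = (-0.45)·200 + (-0.45)·800 + (+0.80)·750 + (-0.05)·300 = 135.000
  d_4 = (+0.00)·200 + (-0.10)·800 + (+0.00)·750 + (+0.80)·300 = 160.000

d_4 = 160.000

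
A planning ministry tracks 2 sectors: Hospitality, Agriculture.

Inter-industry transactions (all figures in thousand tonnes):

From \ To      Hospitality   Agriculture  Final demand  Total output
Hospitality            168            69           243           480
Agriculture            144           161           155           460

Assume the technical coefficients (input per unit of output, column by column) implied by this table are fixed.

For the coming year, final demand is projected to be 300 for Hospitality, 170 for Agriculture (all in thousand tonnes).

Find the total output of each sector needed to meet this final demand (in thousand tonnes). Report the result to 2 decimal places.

Technical coefficients a_ij = z_ij / X_j:
  a_11 = 168/480 = 0.35, a_21 = 144/480 = 0.30
  a_12 = 69/460 = 0.15, a_22 = 161/460 = 0.35
I − A =
  [   0.65    -0.15]
  [  -0.30     0.65]
det(I−A) = (0.65)(0.65) − (-0.15)(-0.30) = 0.3775
adj(I−A) = [[0.65, 0.15], [0.30, 0.65]]
(I − A)⁻¹ = adj(I−A) / det(I−A) ≈
  [   1.7219     0.3974]
  [   0.7947     1.7219]
x = (I − A)⁻¹ d = adj(I−A)·d / det(I−A), with det(I−A) = 0.3775:
  x_1 = (0.65·300 + 0.15·170) / 0.3775 = 220.50 / 0.3775 ≈ 584.11
  x_2 = (0.30·300 + 0.65·170) / 0.3775 = 200.50 / 0.3775 ≈ 531.13

x_1 = 584.11, x_2 = 531.13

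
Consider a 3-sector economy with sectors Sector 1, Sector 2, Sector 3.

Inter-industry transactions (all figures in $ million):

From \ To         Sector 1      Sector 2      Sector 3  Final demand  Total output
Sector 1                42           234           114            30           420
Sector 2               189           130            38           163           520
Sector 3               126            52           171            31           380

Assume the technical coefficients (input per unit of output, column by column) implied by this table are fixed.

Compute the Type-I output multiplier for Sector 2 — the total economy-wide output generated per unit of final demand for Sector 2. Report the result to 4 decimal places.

Technical coefficients a_ij = z_ij / X_j:
  a_11 = 42/420 = 0.10, a_21 = 189/420 = 0.45, a_31 = 126/420 = 0.30
  a_12 = 234/520 = 0.45, a_22 = 130/520 = 0.25, a_32 = 52/520 = 0.10
  a_13 = 114/380 = 0.30, a_23 = 38/380 = 0.10, a_33 = 171/380 = 0.45
I − A =
  [   0.90    -0.45    -0.30]
  [  -0.45     0.75    -0.10]
  [  -0.30    -0.10     0.55]
Cofactors of I−A, C_ij = (−1)^(i+j)·(minor ij) (rows/columns in the sector order above):
  C_11 = (0.75)(0.55) − (-0.10)(-0.10) = 0.4025
  C_12 = −[(-0.45)(0.55) − (-0.10)(-0.30)] = 0.2775
  C_13 = (-0.45)(-0.10) − (0.75)(-0.30) = 0.2700
  C_21 = −[(-0.45)(0.55) − (-0.30)(-0.10)] = 0.2775
  C_22 = (0.90)(0.55) − (-0.30)(-0.30) = 0.4050
  C_23 = −[(0.90)(-0.10) − (-0.45)(-0.30)] = 0.2250
  C_31 = (-0.45)(-0.10) − (-0.30)(0.75) = 0.2700
  C_32 = −[(0.90)(-0.10) − (-0.30)(-0.45)] = 0.2250
  C_33 = (0.90)(0.75) − (-0.45)(-0.45) = 0.4725
det(I−A) = Σ_j (I−A)_1j·C_1j = (0.90)(0.4025) + (-0.45)(0.2775) + (-0.30)(0.2700) = 0.156375
adj(I−A) = Cᵀ =
  [ 0.4025   0.2775   0.2700]
  [ 0.2775   0.4050   0.2250]
  [ 0.2700   0.2250   0.4725]
(I − A)⁻¹ = adj(I−A) / det(I−A) ≈
  [   2.57394     1.77458     1.72662]
  [   1.77458     2.58993     1.43885]
  [   1.72662     1.43885     3.02158]
The output multiplier for sector j is the column-j sum of the Leontief inverse (I − A)⁻¹ = adj(I−A) / det(I−A).
Column 2 of adj(I−A): (0.2775, 0.4050, 0.2250); det(I−A) = 0.156375.
m_2 = (0.2775 + 0.4050 + 0.2250) / 0.156375 = 0.9075 / 0.156375 ≈ 5.8034.

m_2 = 5.8034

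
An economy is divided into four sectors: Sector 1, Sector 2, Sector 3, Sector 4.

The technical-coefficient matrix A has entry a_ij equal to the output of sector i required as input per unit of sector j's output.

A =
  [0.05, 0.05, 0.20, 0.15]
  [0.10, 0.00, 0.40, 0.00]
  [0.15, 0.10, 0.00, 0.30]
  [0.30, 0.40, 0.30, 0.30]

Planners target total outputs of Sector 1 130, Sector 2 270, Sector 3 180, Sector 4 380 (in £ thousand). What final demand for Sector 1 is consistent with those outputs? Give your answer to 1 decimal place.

d_1 = 17.0

I − A =
  [   0.95    -0.05    -0.20    -0.15]
  [  -0.10     1.00    -0.40     0.00]
  [  -0.15    -0.10     1.00    -0.30]
  [  -0.30    -0.40    -0.30     0.70]
d = (I − A) x:
  d_1 = (+0.95)·130 + (-0.05)·270 + (-0.20)·180 + (-0.15)·380 = 17.0
  d_2 = (-0.10)·130 + (+1.00)·270 + (-0.40)·180 + (+0.00)·380 = 185.0
  d_3 = (-0.15)·130 + (-0.10)·270 + (+1.00)·180 + (-0.30)·380 = 19.5
  d_4 = (-0.30)·130 + (-0.40)·270 + (-0.30)·180 + (+0.70)·380 = 65.0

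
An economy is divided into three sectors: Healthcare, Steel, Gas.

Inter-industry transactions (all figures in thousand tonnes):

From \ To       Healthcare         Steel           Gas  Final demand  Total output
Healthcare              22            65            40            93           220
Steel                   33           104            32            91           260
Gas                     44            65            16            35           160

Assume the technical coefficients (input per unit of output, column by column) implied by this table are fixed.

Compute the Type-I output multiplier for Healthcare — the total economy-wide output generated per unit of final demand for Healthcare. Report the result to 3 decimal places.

m_1 = 2.298

Technical coefficients a_ij = z_ij / X_j:
  a_11 = 22/220 = 0.10, a_21 = 33/220 = 0.15, a_31 = 44/220 = 0.20
  a_12 = 65/260 = 0.25, a_22 = 104/260 = 0.40, a_32 = 65/260 = 0.25
  a_13 = 40/160 = 0.25, a_23 = 32/160 = 0.20, a_33 = 16/160 = 0.10
I − A =
  [   0.90    -0.25    -0.25]
  [  -0.15     0.60    -0.20]
  [  -0.20    -0.25     0.90]
Cofactors of I−A, C_ij = (−1)^(i+j)·(minor ij) (rows/columns in the sector order above):
  C_11 = (0.60)(0.90) − (-0.20)(-0.25) = 0.4900
  C_12 = −[(-0.15)(0.90) − (-0.20)(-0.20)] = 0.1750
  C_13 = (-0.15)(-0.25) − (0.60)(-0.20) = 0.1575
  C_21 = −[(-0.25)(0.90) − (-0.25)(-0.25)] = 0.2875
  C_22 = (0.90)(0.90) − (-0.25)(-0.20) = 0.7600
  C_23 = −[(0.90)(-0.25) − (-0.25)(-0.20)] = 0.2750
  C_31 = (-0.25)(-0.20) − (-0.25)(0.60) = 0.2000
  C_32 = −[(0.90)(-0.20) − (-0.25)(-0.15)] = 0.2175
  C_33 = (0.90)(0.60) − (-0.25)(-0.15) = 0.5025
det(I−A) = Σ_j (I−A)_1j·C_1j = (0.90)(0.4900) + (-0.25)(0.1750) + (-0.25)(0.1575) = 0.357875
adj(I−A) = Cᵀ =
  [ 0.4900   0.2875   0.2000]
  [ 0.1750   0.7600   0.2175]
  [ 0.1575   0.2750   0.5025]
(I − A)⁻¹ = adj(I−A) / det(I−A) ≈
  [   1.3692     0.8034     0.5589]
  [   0.4890     2.1236     0.6078]
  [   0.4401     0.7684     1.4041]
The output multiplier for sector j is the column-j sum of the Leontief inverse (I − A)⁻¹ = adj(I−A) / det(I−A).
Column 1 of adj(I−A): (0.4900, 0.1750, 0.1575); det(I−A) = 0.357875.
m_1 = (0.4900 + 0.1750 + 0.1575) / 0.357875 = 0.8225 / 0.357875 ≈ 2.298.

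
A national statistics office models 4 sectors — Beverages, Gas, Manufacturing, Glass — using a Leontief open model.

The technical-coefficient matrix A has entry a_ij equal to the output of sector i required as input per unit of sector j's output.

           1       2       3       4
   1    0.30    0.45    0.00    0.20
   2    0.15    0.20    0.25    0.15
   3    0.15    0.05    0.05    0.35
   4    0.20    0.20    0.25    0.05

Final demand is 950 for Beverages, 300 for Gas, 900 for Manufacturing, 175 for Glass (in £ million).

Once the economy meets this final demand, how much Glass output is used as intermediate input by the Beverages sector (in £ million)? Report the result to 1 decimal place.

z_41 = 639.7

I − A =
  [   0.70    -0.45     0.00    -0.20]
  [  -0.15     0.80    -0.25    -0.15]
  [  -0.15    -0.05     0.95    -0.35]
  [  -0.20    -0.20    -0.25     0.95]
Compute the cofactors C_ij = (−1)^(i+j)·(3×3 minor ij) of I−A; the adjugate is their transpose:
adj(I−A) = Cᵀ =
  [ 0.592250   0.407250   0.173750   0.253000]
  [ 0.209500   0.525000   0.190000   0.197000]
  [ 0.184625   0.181875   0.395375   0.213250]
  [ 0.217375   0.244125   0.180625   0.442250]
det(I−A) = Σ_j (I−A)_1j·C_1j = (0.70)(0.592250) + (-0.45)(0.209500) + (0.00)(0.184625) + (-0.20)(0.217375) = 0.276825
(I − A)⁻¹ = adj(I−A) / det(I−A) ≈
  [   2.1394     1.4711     0.6277     0.9139]
  [   0.7568     1.8965     0.6864     0.7116]
  [   0.6669     0.6570     1.4282     0.7703]
  [   0.7852     0.8819     0.6525     1.5976]
First solve x = (I − A)⁻¹ d = adj(I−A)·d / det(I−A); in particular x_1 = (0.592250·950 + 0.407250·300 + 0.173750·900 + 0.253000·175) / 0.276825 = 885.4625 / 0.276825 ≈ 3198.636.
Intermediate flow from 4 to 1: z_41 = a_41 · x_1 = 0.20 × 885.4625 / 0.276825 = 177.0925 / 0.276825 ≈ 639.7.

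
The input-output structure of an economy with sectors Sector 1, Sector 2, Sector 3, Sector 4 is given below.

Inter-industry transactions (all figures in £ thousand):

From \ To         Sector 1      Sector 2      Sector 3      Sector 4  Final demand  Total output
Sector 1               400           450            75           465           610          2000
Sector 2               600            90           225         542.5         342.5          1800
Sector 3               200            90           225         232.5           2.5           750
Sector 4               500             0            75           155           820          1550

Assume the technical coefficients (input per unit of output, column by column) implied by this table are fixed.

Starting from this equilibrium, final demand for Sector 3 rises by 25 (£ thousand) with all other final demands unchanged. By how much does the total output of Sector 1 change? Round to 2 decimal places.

Δx_1 = 14.99

Technical coefficients a_ij = z_ij / X_j:
  a_11 = 400/2000 = 0.20, a_21 = 600/2000 = 0.30, a_31 = 200/2000 = 0.10, a_41 = 500/2000 = 0.25
  a_12 = 450/1800 = 0.25, a_22 = 90/1800 = 0.05, a_32 = 90/1800 = 0.05, a_42 = 0/1800 = 0.00
  a_13 = 75/750 = 0.10, a_23 = 225/750 = 0.30, a_33 = 225/750 = 0.30, a_43 = 75/750 = 0.10
  a_14 = 465/1550 = 0.30, a_24 = 542.5/1550 = 0.35, a_34 = 232.5/1550 = 0.15, a_44 = 155/1550 = 0.10
I − A =
  [   0.80    -0.25    -0.10    -0.30]
  [  -0.30     0.95    -0.30    -0.35]
  [  -0.10    -0.05     0.70    -0.15]
  [  -0.25     0.00    -0.10     0.90]
Compute the cofactors C_ij = (−1)^(i+j)·(3×3 minor ij) of I−A; the adjugate is their transpose:
adj(I−A) = Cᵀ =
  [ 0.569000   0.159750   0.190250   0.283500]
  [ 0.287500   0.423750   0.266250   0.305000]
  [ 0.139000   0.064125   0.523375   0.158500]
  [ 0.173500   0.051500   0.111000   0.449000]
det(I−A) = Σ_j (I−A)_1j·C_1j = (0.80)(0.569000) + (-0.25)(0.287500) + (-0.10)(0.139000) + (-0.30)(0.173500) = 0.317375
(I − A)⁻¹ = adj(I−A) / det(I−A) ≈
  [   1.7928     0.5033     0.5994     0.8933]
  [   0.9059     1.3352     0.8389     0.9610]
  [   0.4380     0.2020     1.6491     0.4994]
  [   0.5467     0.1623     0.3497     1.4147]
Δx = (I − A)⁻¹ Δd with Δd having +25 in the Sector 3 component and 0 elsewhere.
So Δx_1 = L_13 · (+25), where L_13 = adj(I−A)_13 / det(I−A) = 0.190250 / 0.317375.
Δx_1 = 0.190250 × (+25) / 0.317375 = 4.75625 / 0.317375 ≈ 14.99.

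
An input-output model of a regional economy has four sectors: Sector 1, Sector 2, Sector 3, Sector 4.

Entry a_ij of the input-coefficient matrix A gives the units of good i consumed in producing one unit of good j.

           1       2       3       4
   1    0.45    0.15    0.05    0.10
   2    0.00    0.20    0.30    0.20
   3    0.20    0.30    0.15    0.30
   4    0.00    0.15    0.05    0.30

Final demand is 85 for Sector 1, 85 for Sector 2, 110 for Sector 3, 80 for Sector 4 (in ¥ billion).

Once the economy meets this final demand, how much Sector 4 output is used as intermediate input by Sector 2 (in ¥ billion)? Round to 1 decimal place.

I − A =
  [   0.55    -0.15    -0.05    -0.10]
  [   0.00     0.80    -0.30    -0.20]
  [  -0.20    -0.30     0.85    -0.30]
  [   0.00    -0.15    -0.05     0.70]
Compute the cofactors C_ij = (−1)^(i+j)·(3×3 minor ij) of I−A; the adjugate is their transpose:
adj(I−A) = Cᵀ =
  [ 0.359000   0.114000   0.068000   0.113000]
  [ 0.044000   0.311000   0.121000   0.147000]
  [ 0.106000   0.164250   0.291500   0.187000]
  [ 0.017000   0.078375   0.046750   0.307500]
det(I−A) = Σ_j (I−A)_1j·C_1j = (0.55)(0.359000) + (-0.15)(0.044000) + (-0.05)(0.106000) + (-0.10)(0.017000) = 0.18385
(I − A)⁻¹ = adj(I−A) / det(I−A) ≈
  [   1.9527     0.6201     0.3699     0.6146]
  [   0.2393     1.6916     0.6581     0.7996]
  [   0.5766     0.8934     1.5855     1.0171]
  [   0.0925     0.4263     0.2543     1.6726]
First solve x = (I − A)⁻¹ d = adj(I−A)·d / det(I−A); in particular x_2 = (0.044000·85 + 0.311000·85 + 0.121000·110 + 0.147000·80) / 0.18385 = 55.245 / 0.18385 ≈ 300.490.
Intermediate flow from 4 to 2: z_42 = a_42 · x_2 = 0.15 × 55.245 / 0.18385 = 8.28675 / 0.18385 ≈ 45.1.

z_42 = 45.1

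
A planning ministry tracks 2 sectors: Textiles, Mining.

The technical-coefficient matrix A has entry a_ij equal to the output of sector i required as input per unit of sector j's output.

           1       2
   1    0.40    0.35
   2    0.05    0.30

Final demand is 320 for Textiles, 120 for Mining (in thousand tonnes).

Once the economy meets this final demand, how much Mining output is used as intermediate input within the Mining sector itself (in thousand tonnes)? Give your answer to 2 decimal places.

z_22 = 65.59

I − A =
  [   0.60    -0.35]
  [  -0.05     0.70]
det(I−A) = (0.60)(0.70) − (-0.35)(-0.05) = 0.4025
adj(I−A) = [[0.70, 0.35], [0.05, 0.60]]
(I − A)⁻¹ = adj(I−A) / det(I−A) ≈
  [   1.7391     0.8696]
  [   0.1242     1.4907]
First solve x = (I − A)⁻¹ d = adj(I−A)·d / det(I−A); in particular x_2 = (0.05·320 + 0.60·120) / 0.4025 = 88.00 / 0.4025 ≈ 218.6335.
Intermediate flow from 2 to 2: z_22 = a_22 · x_2 = 0.30 × 88.00 / 0.4025 = 26.40 / 0.4025 ≈ 65.59.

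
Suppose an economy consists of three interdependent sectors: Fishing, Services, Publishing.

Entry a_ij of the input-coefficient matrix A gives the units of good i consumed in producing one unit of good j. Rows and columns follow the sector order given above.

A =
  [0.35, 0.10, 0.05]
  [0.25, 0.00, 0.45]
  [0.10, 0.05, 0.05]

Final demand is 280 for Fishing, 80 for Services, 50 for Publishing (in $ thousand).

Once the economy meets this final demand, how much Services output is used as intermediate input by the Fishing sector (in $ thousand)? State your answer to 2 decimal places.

I − A =
  [   0.65    -0.10    -0.05]
  [  -0.25     1.00    -0.45]
  [  -0.10    -0.05     0.95]
Cofactors of I−A, C_ij = (−1)^(i+j)·(minor ij) (rows/columns in the sector order above):
  C_11 = (1.00)(0.95) − (-0.45)(-0.05) = 0.9275
  C_12 = −[(-0.25)(0.95) − (-0.45)(-0.10)] = 0.2825
  C_13 = (-0.25)(-0.05) − (1.00)(-0.10) = 0.1125
  C_21 = −[(-0.10)(0.95) − (-0.05)(-0.05)] = 0.0975
  C_22 = (0.65)(0.95) − (-0.05)(-0.10) = 0.6125
  C_23 = −[(0.65)(-0.05) − (-0.10)(-0.10)] = 0.0425
  C_31 = (-0.10)(-0.45) − (-0.05)(1.00) = 0.0950
  C_32 = −[(0.65)(-0.45) − (-0.05)(-0.25)] = 0.3050
  C_33 = (0.65)(1.00) − (-0.10)(-0.25) = 0.6250
det(I−A) = Σ_j (I−A)_1j·C_1j = (0.65)(0.9275) + (-0.10)(0.2825) + (-0.05)(0.1125) = 0.5690
adj(I−A) = Cᵀ =
  [ 0.9275   0.0975   0.0950]
  [ 0.2825   0.6125   0.3050]
  [ 0.1125   0.0425   0.6250]
(I − A)⁻¹ = adj(I−A) / det(I−A) ≈
  [   1.6301     0.1714     0.1670]
  [   0.4965     1.0764     0.5360]
  [   0.1977     0.0747     1.0984]
First solve x = (I − A)⁻¹ d = adj(I−A)·d / det(I−A); in particular x_1 = (0.9275·280 + 0.0975·80 + 0.0950·50) / 0.5690 = 272.25 / 0.5690 ≈ 478.4710.
Intermediate flow from 2 to 1: z_21 = a_21 · x_1 = 0.25 × 272.25 / 0.5690 = 68.0625 / 0.5690 ≈ 119.62.

z_21 = 119.62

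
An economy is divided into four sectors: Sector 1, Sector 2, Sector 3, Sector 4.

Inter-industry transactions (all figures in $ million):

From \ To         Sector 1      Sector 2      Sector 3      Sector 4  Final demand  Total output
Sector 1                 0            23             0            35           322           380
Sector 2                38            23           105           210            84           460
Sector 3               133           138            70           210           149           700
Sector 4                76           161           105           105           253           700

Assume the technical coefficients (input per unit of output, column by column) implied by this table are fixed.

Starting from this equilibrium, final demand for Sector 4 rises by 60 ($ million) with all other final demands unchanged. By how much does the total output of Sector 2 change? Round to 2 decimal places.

Δx_2 = 38.74

Technical coefficients a_ij = z_ij / X_j:
  a_11 = 0/380 = 0.00, a_21 = 38/380 = 0.10, a_31 = 133/380 = 0.35, a_41 = 76/380 = 0.20
  a_12 = 23/460 = 0.05, a_22 = 23/460 = 0.05, a_32 = 138/460 = 0.30, a_42 = 161/460 = 0.35
  a_13 = 0/700 = 0.00, a_23 = 105/700 = 0.15, a_33 = 70/700 = 0.10, a_43 = 105/700 = 0.15
  a_14 = 35/700 = 0.05, a_24 = 210/700 = 0.30, a_34 = 210/700 = 0.30, a_44 = 105/700 = 0.15
I − A =
  [   1.00    -0.05     0.00    -0.05]
  [  -0.10     0.95    -0.15    -0.30]
  [  -0.35    -0.30     0.90    -0.30]
  [  -0.20    -0.35    -0.15     0.85]
Compute the cofactors C_ij = (−1)^(i+j)·(3×3 minor ij) of I−A; the adjugate is their transpose:
adj(I−A) = Cᵀ =
  [ 0.522000   0.054000   0.018375   0.056250]
  [ 0.195375   0.708375   0.171750   0.322125]
  [ 0.356875   0.381000   0.684000   0.396875]
  [ 0.266250   0.371625   0.195750   0.802875]
det(I−A) = Σ_j (I−A)_1j·C_1j = (1.00)(0.522000) + (-0.05)(0.195375) + (0.00)(0.356875) + (-0.05)(0.266250) = 0.49891875
(I − A)⁻¹ = adj(I−A) / det(I−A) ≈
  [   1.0463     0.1082     0.0368     0.1127]
  [   0.3916     1.4198     0.3442     0.6456]
  [   0.7153     0.7637     1.3710     0.7955]
  [   0.5337     0.7449     0.3923     1.6092]
Δx = (I − A)⁻¹ Δd with Δd having +60 in the Sector 4 component and 0 elsewhere.
So Δx_2 = L_24 · (+60), where L_24 = adj(I−A)_24 / det(I−A) = 0.322125 / 0.49891875.
Δx_2 = 0.322125 × (+60) / 0.49891875 = 19.3275 / 0.49891875 ≈ 38.74.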